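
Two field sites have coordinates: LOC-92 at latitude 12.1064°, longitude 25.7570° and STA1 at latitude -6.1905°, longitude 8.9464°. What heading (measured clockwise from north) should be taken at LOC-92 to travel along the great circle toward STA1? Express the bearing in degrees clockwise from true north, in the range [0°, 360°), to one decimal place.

223.3°

Δλ = -16.8106°
y = sin Δλ · cos φ₂ = -0.287522
x = cos φ₁ sin φ₂ − sin φ₁ cos φ₂ cos Δλ = -0.305031
θ = atan2(y, x) = -136.6924° → 223.3076° (mod 360°)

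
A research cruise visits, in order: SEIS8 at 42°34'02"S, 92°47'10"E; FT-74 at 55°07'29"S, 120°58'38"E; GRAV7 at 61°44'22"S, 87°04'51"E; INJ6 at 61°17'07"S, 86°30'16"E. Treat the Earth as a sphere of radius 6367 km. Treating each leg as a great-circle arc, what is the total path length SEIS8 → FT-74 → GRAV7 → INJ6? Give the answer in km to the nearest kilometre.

4597 km

SEIS8: φ = -42.56722°, λ = +92.78611°
FT-74: φ = -55.12472°, λ = +120.97722°
GRAV7: φ = -61.73944°, λ = +87.08083°
INJ6: φ = -61.28528°, λ = +86.50444°
SEIS8→FT-74: c = 0.386791 rad, d = 2462.70 km
FT-74→GRAV7: c = 0.325999 rad, d = 2075.63 km
GRAV7→INJ6: c = 0.009266 rad, d = 59.00 km
Total = 2462.70 + 2075.63 + 59.00 = 4597.33 km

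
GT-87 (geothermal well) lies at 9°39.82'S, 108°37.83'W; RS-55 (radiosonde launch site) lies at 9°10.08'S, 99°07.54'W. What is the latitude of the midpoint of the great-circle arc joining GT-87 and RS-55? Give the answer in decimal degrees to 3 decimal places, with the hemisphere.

GT-87: φ = -9.66367°, λ = -108.63050°
RS-55: φ = -9.16800°, λ = -99.12567°
Bx = cos φ₂ cos Δλ = 0.973672,  By = cos φ₂ sin Δλ = 0.163021
φₘ = atan2(sin φ₁ + sin φ₂, √((cos φ₁ + Bx)² + By²)) = -9.44773°
λₘ = λ₁ + atan2(By, cos φ₁ + Bx) = -103.87467°

9.448°S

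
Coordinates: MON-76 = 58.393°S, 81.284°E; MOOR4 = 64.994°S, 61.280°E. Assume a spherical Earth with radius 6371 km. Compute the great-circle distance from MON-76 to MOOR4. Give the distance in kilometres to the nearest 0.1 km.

1276.2 km

Δφ = -6.6010°,  Δλ = -20.0040°
a = sin²(Δφ/2) + cos φ₁ cos φ₂ sin²(Δλ/2) = 0.009998
c = 2·arcsin(√a) = 0.200310 rad = 11.4769°
d = R·c = 6371 × 0.200310 = 1276.2 km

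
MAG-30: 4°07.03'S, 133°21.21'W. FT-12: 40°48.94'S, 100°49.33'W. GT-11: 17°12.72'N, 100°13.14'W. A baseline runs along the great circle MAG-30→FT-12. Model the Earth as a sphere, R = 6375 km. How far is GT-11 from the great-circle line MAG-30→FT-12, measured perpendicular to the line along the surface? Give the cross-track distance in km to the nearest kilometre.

MAG-30: φ = -4.11717°, λ = -133.35350°
FT-12: φ = -40.81567°, λ = -100.82217°
GT-11: φ = +17.21200°, λ = -100.21900°
δ₁₃ = central angle MAG-30→GT-11 = 0.681579 rad  (haversine)
θ₁₃ = bearing MAG-30→GT-11 = 55.970°,  θ₁₂ = bearing MAG-30→FT-12 = 146.121°
dₓₜ = R·arcsin(sin δ₁₃ · sin(θ₁₃ − θ₁₂)) = 6375·arcsin(0.63002·sin(-90.150°)) = -4345.047 km
|dₓₜ| = 4345.047 km

4345 km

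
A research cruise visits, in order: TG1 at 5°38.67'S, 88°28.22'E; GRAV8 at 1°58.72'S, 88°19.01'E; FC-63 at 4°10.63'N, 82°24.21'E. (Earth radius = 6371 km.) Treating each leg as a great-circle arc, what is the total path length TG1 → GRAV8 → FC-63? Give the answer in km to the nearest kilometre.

TG1: φ = -5.64450°, λ = +88.47033°
GRAV8: φ = -1.97867°, λ = +88.31683°
FC-63: φ = +4.17717°, λ = +82.40350°
TG1→GRAV8: c = 0.064037 rad, d = 407.98 km
GRAV8→FC-63: c = 0.148932 rad, d = 948.85 km
Total = 407.98 + 948.85 = 1356.82 km

1357 km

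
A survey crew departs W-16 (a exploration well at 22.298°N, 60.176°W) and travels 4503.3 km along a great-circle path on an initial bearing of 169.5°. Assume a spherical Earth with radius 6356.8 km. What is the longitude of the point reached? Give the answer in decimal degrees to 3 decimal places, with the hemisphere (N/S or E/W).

δ = d/R = 4503.3/6356.8 = 0.708422 rad
φ₂ = arcsin(sin φ₁ cos δ + cos φ₁ sin δ cos θ)
   = arcsin(0.37942·0.75939 + 0.92522·0.65064·-0.98325) = -17.68438°
λ₂ = λ₁ + atan2(sin θ sin δ cos φ₁, cos δ − sin φ₁ sin φ₂) = -53.02700°

53.027°W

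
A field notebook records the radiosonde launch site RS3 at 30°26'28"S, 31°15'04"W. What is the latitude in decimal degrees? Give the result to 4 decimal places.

30.4411°S

30° + 26′/60 + 28″/3600 = 30 + 0.43333 + 0.00778 = 30.4411°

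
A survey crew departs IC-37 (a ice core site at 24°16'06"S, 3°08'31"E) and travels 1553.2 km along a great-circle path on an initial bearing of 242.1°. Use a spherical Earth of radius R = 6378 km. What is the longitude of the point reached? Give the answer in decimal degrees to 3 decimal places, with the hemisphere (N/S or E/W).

11.120°W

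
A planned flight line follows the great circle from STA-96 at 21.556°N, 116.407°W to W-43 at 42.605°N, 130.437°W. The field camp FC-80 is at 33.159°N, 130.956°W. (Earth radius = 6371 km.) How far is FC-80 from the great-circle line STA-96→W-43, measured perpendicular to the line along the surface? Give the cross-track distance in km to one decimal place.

618.6 km

δ₁₃ = central angle STA-96→FC-80 = 0.302491 rad  (haversine)
θ₁₃ = bearing STA-96→FC-80 = 315.094°,  θ₁₂ = bearing STA-96→W-43 = 334.085°
dₓₜ = R·arcsin(sin δ₁₃ · sin(θ₁₃ − θ₁₂)) = 6371·arcsin(0.29790·sin(-18.991°)) = -618.587 km
|dₓₜ| = 618.587 km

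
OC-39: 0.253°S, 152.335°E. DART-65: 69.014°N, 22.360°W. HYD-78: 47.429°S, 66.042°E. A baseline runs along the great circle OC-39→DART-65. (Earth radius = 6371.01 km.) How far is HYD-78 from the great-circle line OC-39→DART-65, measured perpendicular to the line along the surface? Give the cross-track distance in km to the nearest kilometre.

4947 km

δ₁₃ = central angle OC-39→HYD-78 = 1.523789 rad  (haversine)
θ₁₃ = bearing OC-39→HYD-78 = 222.519°,  θ₁₂ = bearing OC-39→DART-65 = 357.965°
dₓₜ = R·arcsin(sin δ₁₃ · sin(θ₁₃ − θ₁₂)) = 6371.01·arcsin(0.99890·sin(-135.446°)) = -4947.215 km
|dₓₜ| = 4947.215 km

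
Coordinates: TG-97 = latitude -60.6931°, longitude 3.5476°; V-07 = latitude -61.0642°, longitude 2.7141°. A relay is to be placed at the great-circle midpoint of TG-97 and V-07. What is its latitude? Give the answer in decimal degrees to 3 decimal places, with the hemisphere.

60.879°S

Bx = cos φ₂ cos Δλ = 0.483778,  By = cos φ₂ sin Δλ = -0.007038
φₘ = atan2(sin φ₁ + sin φ₂, √((cos φ₁ + Bx)² + By²)) = -60.87929°
λₘ = λ₁ + atan2(By, cos φ₁ + Bx) = 3.13327°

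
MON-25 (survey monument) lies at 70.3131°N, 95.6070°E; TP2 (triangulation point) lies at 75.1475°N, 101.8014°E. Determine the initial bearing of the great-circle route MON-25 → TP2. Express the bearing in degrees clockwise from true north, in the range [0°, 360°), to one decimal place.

17.9°

Δλ = 6.1944°
y = sin Δλ · cos φ₂ = 0.027659
x = cos φ₁ sin φ₂ − sin φ₁ cos φ₂ cos Δλ = 0.085685
θ = atan2(y, x) = 17.8898° → 17.8898° (mod 360°)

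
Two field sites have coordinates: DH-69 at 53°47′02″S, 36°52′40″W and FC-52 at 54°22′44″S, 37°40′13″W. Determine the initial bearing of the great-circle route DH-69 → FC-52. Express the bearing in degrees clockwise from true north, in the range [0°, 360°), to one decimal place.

217.7°

DH-69: φ = -53.78389°, λ = -36.87778°
FC-52: φ = -54.37889°, λ = -37.67028°
Δλ = -0.7925°
y = sin Δλ · cos φ₂ = -0.008056
x = cos φ₁ sin φ₂ − sin φ₁ cos φ₂ cos Δλ = -0.010429
θ = atan2(y, x) = -142.3177° → 217.6823° (mod 360°)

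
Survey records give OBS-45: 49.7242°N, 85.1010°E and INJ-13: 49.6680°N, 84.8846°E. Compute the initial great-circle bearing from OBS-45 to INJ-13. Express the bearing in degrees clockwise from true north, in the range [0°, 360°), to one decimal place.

Δλ = -0.2164°
y = sin Δλ · cos φ₂ = -0.002444
x = cos φ₁ sin φ₂ − sin φ₁ cos φ₂ cos Δλ = -0.000977
θ = atan2(y, x) = -111.7927° → 248.2073° (mod 360°)

248.2°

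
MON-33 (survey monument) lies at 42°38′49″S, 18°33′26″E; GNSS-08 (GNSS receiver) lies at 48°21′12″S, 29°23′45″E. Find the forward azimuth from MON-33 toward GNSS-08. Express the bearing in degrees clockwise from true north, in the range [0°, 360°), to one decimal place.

MON-33: φ = -42.64694°, λ = +18.55722°
GNSS-08: φ = -48.35333°, λ = +29.39583°
Δλ = 10.8386°
y = sin Δλ · cos φ₂ = 0.124961
x = cos φ₁ sin φ₂ − sin φ₁ cos φ₂ cos Δλ = -0.107462
θ = atan2(y, x) = 130.6943° → 130.6943° (mod 360°)

130.7°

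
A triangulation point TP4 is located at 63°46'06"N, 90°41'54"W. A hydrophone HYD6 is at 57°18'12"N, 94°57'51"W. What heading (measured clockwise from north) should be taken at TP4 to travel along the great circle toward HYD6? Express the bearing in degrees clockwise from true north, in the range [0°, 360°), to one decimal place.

TP4: φ = +63.76833°, λ = -90.69833°
HYD6: φ = +57.30333°, λ = -94.96417°
Δλ = -4.2658°
y = sin Δλ · cos φ₂ = -0.040182
x = cos φ₁ sin φ₂ − sin φ₁ cos φ₂ cos Δλ = -0.111254
θ = atan2(y, x) = -160.1418° → 199.8582° (mod 360°)

199.9°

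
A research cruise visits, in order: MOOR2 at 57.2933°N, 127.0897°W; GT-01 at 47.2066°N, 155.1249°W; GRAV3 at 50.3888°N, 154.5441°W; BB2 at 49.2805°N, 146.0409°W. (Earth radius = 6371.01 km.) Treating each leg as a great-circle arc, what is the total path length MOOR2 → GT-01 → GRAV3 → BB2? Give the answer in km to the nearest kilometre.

MOOR2→GT-01: c = 0.343831 rad, d = 2190.55 km
GT-01→GRAV3: c = 0.055939 rad, d = 356.39 km
GRAV3→BB2: c = 0.097600 rad, d = 621.81 km
Total = 2190.55 + 356.39 + 621.81 = 3168.75 km

3169 km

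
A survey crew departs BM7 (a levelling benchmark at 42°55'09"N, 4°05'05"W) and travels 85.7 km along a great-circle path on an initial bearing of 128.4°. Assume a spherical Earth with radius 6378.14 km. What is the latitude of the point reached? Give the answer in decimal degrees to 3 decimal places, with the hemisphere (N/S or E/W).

BM7: φ = +42.91917°, λ = -4.08472°
δ = d/R = 85.7/6378.14 = 0.013437 rad
φ₂ = arcsin(sin φ₁ cos δ + cos φ₁ sin δ cos θ)
   = arcsin(0.68097·0.99991 + 0.73232·0.01344·-0.62115) = 42.43805°
λ₂ = λ₁ + atan2(sin θ sin δ cos φ₁, cos δ − sin φ₁ sin φ₂) = -3.26721°

42.438°N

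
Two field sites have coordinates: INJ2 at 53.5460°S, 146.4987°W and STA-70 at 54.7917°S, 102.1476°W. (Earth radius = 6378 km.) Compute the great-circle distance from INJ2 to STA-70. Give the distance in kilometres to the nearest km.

Δφ = -1.2457°,  Δλ = 44.3511°
a = sin²(Δφ/2) + cos φ₁ cos φ₂ sin²(Δλ/2) = 0.048923
c = 2·arcsin(√a) = 0.446059 rad = 25.5573°
d = R·c = 6378 × 0.446059 = 2845.0 km

2845 km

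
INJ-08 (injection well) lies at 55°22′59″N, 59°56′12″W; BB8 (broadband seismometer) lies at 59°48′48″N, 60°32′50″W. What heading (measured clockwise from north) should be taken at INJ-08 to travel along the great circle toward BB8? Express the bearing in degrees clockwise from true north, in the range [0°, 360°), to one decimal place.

356.0°

INJ-08: φ = +55.38306°, λ = -59.93667°
BB8: φ = +59.81333°, λ = -60.54722°
Δλ = -0.6106°
y = sin Δλ · cos φ₂ = -0.005358
x = cos φ₁ sin φ₂ − sin φ₁ cos φ₂ cos Δλ = 0.077269
θ = atan2(y, x) = -3.9667° → 356.0333° (mod 360°)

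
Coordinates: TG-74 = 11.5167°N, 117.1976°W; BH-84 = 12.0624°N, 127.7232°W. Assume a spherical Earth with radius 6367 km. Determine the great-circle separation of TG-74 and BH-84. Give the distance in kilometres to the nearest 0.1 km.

1146.5 km

Δφ = 0.5457°,  Δλ = -10.5256°
a = sin²(Δφ/2) + cos φ₁ cos φ₂ sin²(Δλ/2) = 0.008085
c = 2·arcsin(√a) = 0.180072 rad = 10.3173°
d = R·c = 6367 × 0.180072 = 1146.5 km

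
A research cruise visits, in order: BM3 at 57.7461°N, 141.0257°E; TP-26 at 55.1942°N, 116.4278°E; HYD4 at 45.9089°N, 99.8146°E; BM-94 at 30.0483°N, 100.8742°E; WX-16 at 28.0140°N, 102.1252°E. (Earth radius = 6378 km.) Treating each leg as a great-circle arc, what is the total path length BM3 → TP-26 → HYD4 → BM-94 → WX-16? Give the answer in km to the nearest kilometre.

BM3→TP-26: c = 0.239888 rad, d = 1530.01 km
TP-26→HYD4: c = 0.244253 rad, d = 1557.84 km
HYD4→BM-94: c = 0.277196 rad, d = 1767.96 km
BM-94→WX-16: c = 0.040311 rad, d = 257.11 km
Total = 1530.01 + 1557.84 + 1767.96 + 257.11 = 5112.91 km

5113 km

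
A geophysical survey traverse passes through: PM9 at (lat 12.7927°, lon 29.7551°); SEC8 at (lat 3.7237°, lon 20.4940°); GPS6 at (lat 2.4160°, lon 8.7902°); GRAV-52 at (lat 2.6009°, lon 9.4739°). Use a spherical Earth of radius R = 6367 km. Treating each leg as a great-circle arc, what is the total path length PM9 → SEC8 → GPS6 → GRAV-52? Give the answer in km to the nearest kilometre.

2817 km

PM9→SEC8: c = 0.224907 rad, d = 1431.98 km
SEC8→GPS6: c = 0.205244 rad, d = 1306.79 km
GPS6→GRAV-52: c = 0.012350 rad, d = 78.64 km
Total = 1431.98 + 1306.79 + 78.64 = 2817.41 km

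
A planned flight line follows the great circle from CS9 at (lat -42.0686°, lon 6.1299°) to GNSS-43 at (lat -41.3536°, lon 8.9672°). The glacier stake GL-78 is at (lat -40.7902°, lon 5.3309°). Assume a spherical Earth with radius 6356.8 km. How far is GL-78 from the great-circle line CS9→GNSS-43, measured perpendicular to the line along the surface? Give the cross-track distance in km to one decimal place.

δ₁₃ = central angle CS9→GL-78 = 0.024640 rad  (haversine)
θ₁₃ = bearing CS9→GL-78 = 334.627°,  θ₁₂ = bearing CS9→GNSS-43 = 72.295°
dₓₜ = R·arcsin(sin δ₁₃ · sin(θ₁₃ − θ₁₂)) = 6356.8·arcsin(0.02464·sin(262.332°)) = -155.233 km
|dₓₜ| = 155.233 km

155.2 km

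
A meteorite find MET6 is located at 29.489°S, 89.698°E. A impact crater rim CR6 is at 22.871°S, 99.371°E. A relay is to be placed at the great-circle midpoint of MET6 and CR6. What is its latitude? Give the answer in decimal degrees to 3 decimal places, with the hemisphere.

Bx = cos φ₂ cos Δλ = 0.908283,  By = cos φ₂ sin Δλ = 0.154815
φₘ = atan2(sin φ₁ + sin φ₂, √((cos φ₁ + Bx)² + By²)) = -26.26094°
λₘ = λ₁ + atan2(By, cos φ₁ + Bx) = 94.67230°

26.261°S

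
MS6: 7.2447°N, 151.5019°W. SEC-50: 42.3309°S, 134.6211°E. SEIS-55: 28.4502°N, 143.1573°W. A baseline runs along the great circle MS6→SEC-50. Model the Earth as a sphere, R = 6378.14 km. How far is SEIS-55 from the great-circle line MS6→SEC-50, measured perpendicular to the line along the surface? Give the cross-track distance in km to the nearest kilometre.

1092 km

δ₁₃ = central angle MS6→SEIS-55 = 0.394848 rad  (haversine)
θ₁₃ = bearing MS6→SEIS-55 = 19.373°,  θ₁₂ = bearing MS6→SEC-50 = 225.664°
dₓₜ = R·arcsin(sin δ₁₃ · sin(θ₁₃ − θ₁₂)) = 6378.14·arcsin(0.38467·sin(-206.291°)) = 1092.038 km
|dₓₜ| = 1092.038 km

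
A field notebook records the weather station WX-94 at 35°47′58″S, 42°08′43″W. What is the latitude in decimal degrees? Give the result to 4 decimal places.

35.7994°S

35° + 47′/60 + 58″/3600 = 35 + 0.78333 + 0.01611 = 35.7994°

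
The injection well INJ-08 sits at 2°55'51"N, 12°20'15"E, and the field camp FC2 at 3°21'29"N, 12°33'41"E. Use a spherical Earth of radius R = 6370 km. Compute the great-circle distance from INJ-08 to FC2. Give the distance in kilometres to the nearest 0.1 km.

53.6 km

INJ-08: φ = +2.93083°, λ = +12.33750°
FC2: φ = +3.35806°, λ = +12.56139°
Δφ = 0.4272°,  Δλ = 0.2239°
a = sin²(Δφ/2) + cos φ₁ cos φ₂ sin²(Δλ/2) = 0.000018
c = 2·arcsin(√a) = 0.008416 rad = 0.4822°
d = R·c = 6370 × 0.008416 = 53.6 km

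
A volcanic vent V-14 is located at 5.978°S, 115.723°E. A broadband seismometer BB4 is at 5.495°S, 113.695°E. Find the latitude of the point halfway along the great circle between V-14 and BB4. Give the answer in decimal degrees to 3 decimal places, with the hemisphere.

5.737°S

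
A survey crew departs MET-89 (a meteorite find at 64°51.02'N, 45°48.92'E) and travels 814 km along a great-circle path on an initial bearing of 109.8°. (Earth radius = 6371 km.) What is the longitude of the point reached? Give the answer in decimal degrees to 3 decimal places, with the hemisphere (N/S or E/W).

60.405°E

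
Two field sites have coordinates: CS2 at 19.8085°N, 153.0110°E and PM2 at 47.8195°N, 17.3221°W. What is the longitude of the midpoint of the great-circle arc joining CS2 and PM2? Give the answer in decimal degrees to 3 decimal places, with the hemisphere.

Bx = cos φ₂ cos Δλ = -0.661934,  By = cos φ₂ sin Δλ = -0.112753
φₘ = atan2(sin φ₁ + sin φ₂, √((cos φ₁ + Bx)² + By²)) = 74.43397°
λₘ = λ₁ + atan2(By, cos φ₁ + Bx) = 130.99839°

130.998°E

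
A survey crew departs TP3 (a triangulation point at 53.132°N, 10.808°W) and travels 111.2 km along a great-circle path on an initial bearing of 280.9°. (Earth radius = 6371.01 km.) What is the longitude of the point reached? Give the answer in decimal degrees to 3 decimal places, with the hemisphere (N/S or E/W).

δ = d/R = 111.2/6371.01 = 0.017454 rad
φ₂ = arcsin(sin φ₁ cos δ + cos φ₁ sin δ cos θ)
   = arcsin(0.80002·0.99985 + 0.59997·0.01745·0.18910) = 53.30983°
λ₂ = λ₁ + atan2(sin θ sin δ cos φ₁, cos δ − sin φ₁ sin φ₂) = -12.45169°

12.452°W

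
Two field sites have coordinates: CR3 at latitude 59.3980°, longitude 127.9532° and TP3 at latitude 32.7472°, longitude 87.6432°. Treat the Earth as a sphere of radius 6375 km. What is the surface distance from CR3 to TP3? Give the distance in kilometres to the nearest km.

Δφ = -26.6508°,  Δλ = -40.3100°
a = sin²(Δφ/2) + cos φ₁ cos φ₂ sin²(Δλ/2) = 0.103954
c = 2·arcsin(√a) = 0.656568 rad = 37.6186°
d = R·c = 6375 × 0.656568 = 4185.6 km

4186 km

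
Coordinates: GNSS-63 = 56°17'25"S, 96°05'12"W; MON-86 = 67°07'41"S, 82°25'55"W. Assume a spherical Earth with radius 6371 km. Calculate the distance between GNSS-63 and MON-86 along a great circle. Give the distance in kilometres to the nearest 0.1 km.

1396.7 km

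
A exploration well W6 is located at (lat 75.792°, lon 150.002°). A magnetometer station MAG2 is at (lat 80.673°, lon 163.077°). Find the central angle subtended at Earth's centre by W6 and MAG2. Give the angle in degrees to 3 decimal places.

Δφ = 4.8810°,  Δλ = 13.0750°
a = sin²(Δφ/2) + cos φ₁ cos φ₂ sin²(Δλ/2) = 0.002329
c = 2·arcsin(√a) = 0.096554 rad = 5.5321°

5.532°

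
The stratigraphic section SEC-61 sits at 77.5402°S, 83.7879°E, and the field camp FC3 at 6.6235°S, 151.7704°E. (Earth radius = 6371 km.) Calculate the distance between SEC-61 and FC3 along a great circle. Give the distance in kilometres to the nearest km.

Δφ = 70.9167°,  Δλ = 67.9825°
a = sin²(Δφ/2) + cos φ₁ cos φ₂ sin²(Δλ/2) = 0.403514
c = 2·arcsin(√a) = 1.376606 rad = 78.8737°
d = R·c = 6371 × 1.376606 = 8770.4 km

8770 km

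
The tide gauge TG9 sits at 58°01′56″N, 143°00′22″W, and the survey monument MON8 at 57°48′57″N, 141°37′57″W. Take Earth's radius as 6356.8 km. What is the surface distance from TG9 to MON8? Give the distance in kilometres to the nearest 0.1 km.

TG9: φ = +58.03222°, λ = -143.00611°
MON8: φ = +57.81583°, λ = -141.63250°
Δφ = -0.2164°,  Δλ = 1.3736°
a = sin²(Δφ/2) + cos φ₁ cos φ₂ sin²(Δλ/2) = 0.000044
c = 2·arcsin(√a) = 0.013279 rad = 0.7609°
d = R·c = 6356.8 × 0.013279 = 84.4 km

84.4 km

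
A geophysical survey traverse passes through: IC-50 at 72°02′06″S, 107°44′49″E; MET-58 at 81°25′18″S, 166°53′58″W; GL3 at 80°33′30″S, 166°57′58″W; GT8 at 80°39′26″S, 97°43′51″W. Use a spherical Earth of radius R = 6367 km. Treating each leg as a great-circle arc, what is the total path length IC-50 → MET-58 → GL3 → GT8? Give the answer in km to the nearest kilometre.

3413 km

IC-50: φ = -72.03500°, λ = +107.74694°
MET-58: φ = -81.42167°, λ = -166.89944°
GL3: φ = -80.55833°, λ = -166.96611°
GT8: φ = -80.65722°, λ = -97.73083°
IC-50→MET-58: c = 0.335244 rad, d = 2134.50 km
MET-58→GL3: c = 0.015069 rad, d = 95.95 km
GL3→GT8: c = 0.185690 rad, d = 1182.29 km
Total = 2134.50 + 95.95 + 1182.29 = 3412.73 km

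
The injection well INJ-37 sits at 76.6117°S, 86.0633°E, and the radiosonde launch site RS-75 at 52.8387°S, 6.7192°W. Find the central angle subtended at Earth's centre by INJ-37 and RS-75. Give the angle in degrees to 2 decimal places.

39.78°

Δφ = 23.7730°,  Δλ = -92.7825°
a = sin²(Δφ/2) + cos φ₁ cos φ₂ sin²(Δλ/2) = 0.115755
c = 2·arcsin(√a) = 0.694319 rad = 39.7815°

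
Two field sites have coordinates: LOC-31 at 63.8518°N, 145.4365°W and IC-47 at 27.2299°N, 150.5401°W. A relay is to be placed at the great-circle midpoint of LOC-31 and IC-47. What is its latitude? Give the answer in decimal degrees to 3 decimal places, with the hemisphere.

45.566°N

Bx = cos φ₂ cos Δλ = 0.885653,  By = cos φ₂ sin Δλ = -0.079098
φₘ = atan2(sin φ₁ + sin φ₂, √((cos φ₁ + Bx)² + By²)) = 45.56603°
λₘ = λ₁ + atan2(By, cos φ₁ + Bx) = -148.84937°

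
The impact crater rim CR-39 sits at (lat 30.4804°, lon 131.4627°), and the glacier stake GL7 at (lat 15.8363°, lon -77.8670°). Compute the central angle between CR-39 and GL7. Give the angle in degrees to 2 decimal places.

Δφ = -14.6441°,  Δλ = 150.6703°
a = sin²(Δφ/2) + cos φ₁ cos φ₂ sin²(Δλ/2) = 0.792197
c = 2·arcsin(√a) = 2.194930 rad = 125.7602°

125.76°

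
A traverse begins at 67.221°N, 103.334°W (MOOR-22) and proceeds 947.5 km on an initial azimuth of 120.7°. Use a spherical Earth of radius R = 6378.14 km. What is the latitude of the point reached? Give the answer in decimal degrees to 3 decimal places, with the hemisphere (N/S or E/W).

61.957°N

δ = d/R = 947.5/6378.14 = 0.148554 rad
φ₂ = arcsin(sin φ₁ cos δ + cos φ₁ sin δ cos θ)
   = arcsin(0.92201·0.98899 + 0.38718·0.14801·-0.51054) = 61.95679°
λ₂ = λ₁ + atan2(sin θ sin δ cos φ₁, cos δ − sin φ₁ sin φ₂) = -87.62817°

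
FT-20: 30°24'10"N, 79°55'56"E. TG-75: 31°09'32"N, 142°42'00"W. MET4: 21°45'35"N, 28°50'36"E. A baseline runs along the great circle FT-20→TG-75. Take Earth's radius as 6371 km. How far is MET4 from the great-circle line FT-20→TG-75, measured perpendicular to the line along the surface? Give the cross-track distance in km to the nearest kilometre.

4027 km

FT-20: φ = +30.40278°, λ = +79.93222°
TG-75: φ = +31.15889°, λ = -142.70000°
MET4: φ = +21.75972°, λ = +28.84333°
δ₁₃ = central angle FT-20→MET4 = 0.808270 rad  (haversine)
θ₁₃ = bearing FT-20→MET4 = 271.943°,  θ₁₂ = bearing FT-20→TG-75 = 37.153°
dₓₜ = R·arcsin(sin δ₁₃ · sin(θ₁₃ − θ₁₂)) = 6371·arcsin(0.72309·sin(234.790°)) = -4026.785 km
|dₓₜ| = 4026.785 km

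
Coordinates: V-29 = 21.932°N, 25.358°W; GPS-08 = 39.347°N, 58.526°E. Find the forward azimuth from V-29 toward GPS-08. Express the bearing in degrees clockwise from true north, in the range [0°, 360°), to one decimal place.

Δλ = 83.8840°
y = sin Δλ · cos φ₂ = 0.768919
x = cos φ₁ sin φ₂ − sin φ₁ cos φ₂ cos Δλ = 0.557357
θ = atan2(y, x) = 54.0632° → 54.0632° (mod 360°)

54.1°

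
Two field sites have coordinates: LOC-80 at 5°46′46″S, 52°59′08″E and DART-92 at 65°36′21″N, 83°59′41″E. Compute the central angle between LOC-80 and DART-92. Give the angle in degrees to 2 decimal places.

LOC-80: φ = -5.77944°, λ = +52.98556°
DART-92: φ = +65.60583°, λ = +83.99472°
Δφ = 71.3853°,  Δλ = 31.0092°
a = sin²(Δφ/2) + cos φ₁ cos φ₂ sin²(Δλ/2) = 0.369761
c = 2·arcsin(√a) = 1.307280 rad = 74.9016°

74.90°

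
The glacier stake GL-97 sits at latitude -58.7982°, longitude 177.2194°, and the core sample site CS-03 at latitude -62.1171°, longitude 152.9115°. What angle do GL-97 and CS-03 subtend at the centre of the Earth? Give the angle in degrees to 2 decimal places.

12.35°

Δφ = -3.3189°,  Δλ = -24.3079°
a = sin²(Δφ/2) + cos φ₁ cos φ₂ sin²(Δλ/2) = 0.011578
c = 2·arcsin(√a) = 0.215619 rad = 12.3541°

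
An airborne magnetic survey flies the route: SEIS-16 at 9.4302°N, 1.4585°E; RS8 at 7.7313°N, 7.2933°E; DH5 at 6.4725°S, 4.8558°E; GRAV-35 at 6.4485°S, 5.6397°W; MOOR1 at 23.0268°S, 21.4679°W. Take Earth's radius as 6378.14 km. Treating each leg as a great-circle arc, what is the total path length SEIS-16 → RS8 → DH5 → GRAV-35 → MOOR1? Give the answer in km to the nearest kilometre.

5941 km

SEIS-16→RS8: c = 0.104967 rad, d = 669.49 km
RS8→DH5: c = 0.251508 rad, d = 1604.15 km
DH5→GRAV-35: c = 0.182015 rad, d = 1160.92 km
GRAV-35→MOOR1: c = 0.393021 rad, d = 2506.74 km
Total = 669.49 + 1604.15 + 1160.92 + 2506.74 = 5941.30 km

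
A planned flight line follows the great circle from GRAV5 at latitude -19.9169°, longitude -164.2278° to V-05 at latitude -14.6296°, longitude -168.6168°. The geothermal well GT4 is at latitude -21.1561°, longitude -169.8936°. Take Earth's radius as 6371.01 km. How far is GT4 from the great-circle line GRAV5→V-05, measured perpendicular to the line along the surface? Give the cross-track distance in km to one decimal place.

549.1 km

δ₁₃ = central angle GRAV5→GT4 = 0.095088 rad  (haversine)
θ₁₃ = bearing GRAV5→GT4 = 255.870°,  θ₁₂ = bearing GRAV5→V-05 = 320.921°
dₓₜ = R·arcsin(sin δ₁₃ · sin(θ₁₃ − θ₁₂)) = 6371.01·arcsin(0.09494·sin(-65.051°)) = -549.127 km
|dₓₜ| = 549.127 km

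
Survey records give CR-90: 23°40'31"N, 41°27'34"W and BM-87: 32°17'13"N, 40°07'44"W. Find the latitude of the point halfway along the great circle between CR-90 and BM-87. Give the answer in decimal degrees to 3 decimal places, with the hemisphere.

27.983°N

CR-90: φ = +23.67528°, λ = -41.45944°
BM-87: φ = +32.28694°, λ = -40.12889°
Bx = cos φ₂ cos Δλ = 0.845156,  By = cos φ₂ sin Δλ = 0.019630
φₘ = atan2(sin φ₁ + sin φ₂, √((cos φ₁ + Bx)² + By²)) = 27.98271°
λₘ = λ₁ + atan2(By, cos φ₁ + Bx) = -40.82078°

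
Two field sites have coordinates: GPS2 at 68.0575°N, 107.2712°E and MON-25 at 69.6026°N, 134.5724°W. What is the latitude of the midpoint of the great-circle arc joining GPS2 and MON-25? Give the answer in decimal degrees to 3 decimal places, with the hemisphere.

Bx = cos φ₂ cos Δλ = -0.164464,  By = cos φ₂ sin Δλ = 0.307286
φₘ = atan2(sin φ₁ + sin φ₂, √((cos φ₁ + Bx)² + By²)) = 78.72632°
λₘ = λ₁ + atan2(By, cos φ₁ + Bx) = 163.02266°

78.726°N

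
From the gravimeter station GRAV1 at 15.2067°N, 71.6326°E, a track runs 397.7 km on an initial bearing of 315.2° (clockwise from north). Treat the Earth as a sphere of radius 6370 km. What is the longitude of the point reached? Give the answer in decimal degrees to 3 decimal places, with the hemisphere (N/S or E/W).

δ = d/R = 397.7/6370 = 0.062433 rad
φ₂ = arcsin(sin φ₁ cos δ + cos φ₁ sin δ cos θ)
   = arcsin(0.26230·0.99805 + 0.96499·0.06239·0.70957) = 17.72886°
λ₂ = λ₁ + atan2(sin θ sin δ cos φ₁, cos δ − sin φ₁ sin φ₂) = 68.98711°

68.987°E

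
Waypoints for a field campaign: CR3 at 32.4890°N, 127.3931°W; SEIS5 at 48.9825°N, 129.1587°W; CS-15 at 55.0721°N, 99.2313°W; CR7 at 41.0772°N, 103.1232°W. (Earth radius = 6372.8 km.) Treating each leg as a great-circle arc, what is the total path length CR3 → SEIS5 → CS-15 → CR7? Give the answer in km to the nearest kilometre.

CR3→SEIS5: c = 0.288790 rad, d = 1840.40 km
SEIS5→CS-15: c = 0.335477 rad, d = 2137.93 km
CS-15→CR7: c = 0.248339 rad, d = 1582.62 km
Total = 1840.40 + 2137.93 + 1582.62 = 5560.95 km

5561 km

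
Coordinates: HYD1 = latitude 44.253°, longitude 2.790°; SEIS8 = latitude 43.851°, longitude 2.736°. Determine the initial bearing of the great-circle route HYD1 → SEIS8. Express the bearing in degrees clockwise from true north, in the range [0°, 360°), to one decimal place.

Δλ = -0.0540°
y = sin Δλ · cos φ₂ = -0.000680
x = cos φ₁ sin φ₂ − sin φ₁ cos φ₂ cos Δλ = -0.007016
θ = atan2(y, x) = -174.4668° → 185.5332° (mod 360°)

185.5°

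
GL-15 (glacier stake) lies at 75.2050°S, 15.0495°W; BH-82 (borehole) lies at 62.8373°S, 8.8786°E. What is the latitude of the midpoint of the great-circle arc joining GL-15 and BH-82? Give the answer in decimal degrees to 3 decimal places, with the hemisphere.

Bx = cos φ₂ cos Δλ = 0.417283,  By = cos φ₂ sin Δλ = 0.185159
φₘ = atan2(sin φ₁ + sin φ₂, √((cos φ₁ + Bx)² + By²)) = -69.40462°
λₘ = λ₁ + atan2(By, cos φ₁ + Bx) = 0.34117°

69.405°S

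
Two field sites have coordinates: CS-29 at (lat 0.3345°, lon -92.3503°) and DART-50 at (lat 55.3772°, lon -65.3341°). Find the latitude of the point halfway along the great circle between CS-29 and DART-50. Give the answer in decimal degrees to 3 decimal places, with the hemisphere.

28.473°N

Bx = cos φ₂ cos Δλ = 0.506171,  By = cos φ₂ sin Δλ = 0.258087
φₘ = atan2(sin φ₁ + sin φ₂, √((cos φ₁ + Bx)² + By²)) = 28.47261°
λₘ = λ₁ + atan2(By, cos φ₁ + Bx) = -82.62680°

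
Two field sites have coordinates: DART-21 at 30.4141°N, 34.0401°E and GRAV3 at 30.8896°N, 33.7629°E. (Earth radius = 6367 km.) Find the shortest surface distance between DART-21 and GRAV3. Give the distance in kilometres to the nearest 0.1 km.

Δφ = 0.4755°,  Δλ = -0.2772°
a = sin²(Δφ/2) + cos φ₁ cos φ₂ sin²(Δλ/2) = 0.000022
c = 2·arcsin(√a) = 0.009284 rad = 0.5319°
d = R·c = 6367 × 0.009284 = 59.1 km

59.1 km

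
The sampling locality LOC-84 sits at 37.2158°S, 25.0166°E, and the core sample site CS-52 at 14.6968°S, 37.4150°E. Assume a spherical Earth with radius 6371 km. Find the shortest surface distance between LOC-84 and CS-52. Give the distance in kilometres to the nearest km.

2788 km

Δφ = 22.5190°,  Δλ = 12.3984°
a = sin²(Δφ/2) + cos φ₁ cos φ₂ sin²(Δλ/2) = 0.047106
c = 2·arcsin(√a) = 0.437561 rad = 25.0704°
d = R·c = 6371 × 0.437561 = 2787.7 km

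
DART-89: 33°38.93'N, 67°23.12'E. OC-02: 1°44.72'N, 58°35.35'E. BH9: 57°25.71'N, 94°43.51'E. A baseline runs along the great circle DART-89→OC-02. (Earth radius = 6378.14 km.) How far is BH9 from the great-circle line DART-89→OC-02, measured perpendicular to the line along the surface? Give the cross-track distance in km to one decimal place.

DART-89: φ = +33.64883°, λ = +67.38533°
OC-02: φ = +1.74533°, λ = +58.58917°
BH9: φ = +57.42850°, λ = +94.72517°
δ₁₃ = central angle DART-89→BH9 = 0.525559 rad  (haversine)
θ₁₃ = bearing DART-89→BH9 = 29.526°,  θ₁₂ = bearing DART-89→OC-02 = 196.321°
dₓₜ = R·arcsin(sin δ₁₃ · sin(θ₁₃ − θ₁₂)) = 6378.14·arcsin(0.50170·sin(-166.795°)) = -732.568 km
|dₓₜ| = 732.568 km

732.6 km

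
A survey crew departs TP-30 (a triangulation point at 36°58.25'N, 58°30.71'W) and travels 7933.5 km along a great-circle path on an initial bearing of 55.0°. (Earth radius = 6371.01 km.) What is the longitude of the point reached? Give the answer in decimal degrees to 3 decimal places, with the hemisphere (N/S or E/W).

TP-30: φ = +36.97083°, λ = -58.51183°
δ = d/R = 7933.5/6371.01 = 1.245250 rad
φ₂ = arcsin(sin φ₁ cos δ + cos φ₁ sin δ cos θ)
   = arcsin(0.60141·0.31983 + 0.79894·0.94748·0.57358) = 38.79466°
λ₂ = λ₁ + atan2(sin θ sin δ cos φ₁, cos δ − sin φ₁ sin φ₂) = 36.73792°

36.738°E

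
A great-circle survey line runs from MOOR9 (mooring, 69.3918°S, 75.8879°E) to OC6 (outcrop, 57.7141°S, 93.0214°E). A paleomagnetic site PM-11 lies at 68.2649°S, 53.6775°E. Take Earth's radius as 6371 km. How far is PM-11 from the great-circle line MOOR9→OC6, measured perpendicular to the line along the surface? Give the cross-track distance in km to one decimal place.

δ₁₃ = central angle MOOR9→PM-11 = 0.140576 rad  (haversine)
θ₁₃ = bearing MOOR9→PM-11 = 267.525°,  θ₁₂ = bearing MOOR9→OC6 = 41.126°
dₓₜ = R·arcsin(sin δ₁₃ · sin(θ₁₃ − θ₁₂)) = 6371·arcsin(0.14011·sin(226.399°)) = -647.540 km
|dₓₜ| = 647.540 km

647.5 km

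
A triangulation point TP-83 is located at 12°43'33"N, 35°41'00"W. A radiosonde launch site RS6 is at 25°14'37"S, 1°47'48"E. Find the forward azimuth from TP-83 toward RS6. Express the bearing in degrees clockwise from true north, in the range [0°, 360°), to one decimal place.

TP-83: φ = +12.72583°, λ = -35.68333°
RS6: φ = -25.24361°, λ = +1.79667°
Δλ = 37.4800°
y = sin Δλ · cos φ₂ = 0.550376
x = cos φ₁ sin φ₂ − sin φ₁ cos φ₂ cos Δλ = -0.574109
θ = atan2(y, x) = 136.2091° → 136.2091° (mod 360°)

136.2°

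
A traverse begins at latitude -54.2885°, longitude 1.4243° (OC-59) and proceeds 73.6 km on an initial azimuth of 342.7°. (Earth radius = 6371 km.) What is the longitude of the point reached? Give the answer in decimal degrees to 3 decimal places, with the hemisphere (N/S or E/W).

δ = d/R = 73.6/6371 = 0.011552 rad
φ₂ = arcsin(sin φ₁ cos δ + cos φ₁ sin δ cos θ)
   = arcsin(-0.81197·0.99993 + 0.58370·0.01155·0.95476) = -53.65608°
λ₂ = λ₁ + atan2(sin θ sin δ cos φ₁, cos δ − sin φ₁ sin φ₂) = 1.09217°

1.092°E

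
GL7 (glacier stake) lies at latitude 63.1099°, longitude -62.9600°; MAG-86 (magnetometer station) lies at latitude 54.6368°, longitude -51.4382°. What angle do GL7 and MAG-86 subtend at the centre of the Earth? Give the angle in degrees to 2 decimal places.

10.32°

Δφ = -8.4731°,  Δλ = 11.5218°
a = sin²(Δφ/2) + cos φ₁ cos φ₂ sin²(Δλ/2) = 0.008095
c = 2·arcsin(√a) = 0.180186 rad = 10.3239°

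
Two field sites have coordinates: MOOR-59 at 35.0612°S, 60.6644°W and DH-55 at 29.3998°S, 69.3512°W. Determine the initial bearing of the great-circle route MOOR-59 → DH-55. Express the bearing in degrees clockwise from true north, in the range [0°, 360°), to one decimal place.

305.2°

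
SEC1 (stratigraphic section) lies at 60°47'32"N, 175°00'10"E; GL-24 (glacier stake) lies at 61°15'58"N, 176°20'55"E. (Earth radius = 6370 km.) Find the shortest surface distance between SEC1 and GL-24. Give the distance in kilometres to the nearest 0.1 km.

SEC1: φ = +60.79222°, λ = +175.00278°
GL-24: φ = +61.26611°, λ = +176.34861°
Δφ = 0.4739°,  Δλ = 1.3458°
a = sin²(Δφ/2) + cos φ₁ cos φ₂ sin²(Δλ/2) = 0.000049
c = 2·arcsin(√a) = 0.014066 rad = 0.8059°
d = R·c = 6370 × 0.014066 = 89.6 km

89.6 km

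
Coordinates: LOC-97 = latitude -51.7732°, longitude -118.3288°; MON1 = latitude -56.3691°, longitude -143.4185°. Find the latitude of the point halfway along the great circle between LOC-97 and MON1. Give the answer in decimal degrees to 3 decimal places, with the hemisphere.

54.724°S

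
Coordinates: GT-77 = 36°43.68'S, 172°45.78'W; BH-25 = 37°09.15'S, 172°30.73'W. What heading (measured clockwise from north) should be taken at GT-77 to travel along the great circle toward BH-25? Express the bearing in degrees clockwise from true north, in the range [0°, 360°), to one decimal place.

154.8°

GT-77: φ = -36.72800°, λ = -172.76300°
BH-25: φ = -37.15250°, λ = -172.51217°
Δλ = 0.2508°
y = sin Δλ · cos φ₂ = 0.003489
x = cos φ₁ sin φ₂ − sin φ₁ cos φ₂ cos Δλ = -0.007413
θ = atan2(y, x) = 154.7950° → 154.7950° (mod 360°)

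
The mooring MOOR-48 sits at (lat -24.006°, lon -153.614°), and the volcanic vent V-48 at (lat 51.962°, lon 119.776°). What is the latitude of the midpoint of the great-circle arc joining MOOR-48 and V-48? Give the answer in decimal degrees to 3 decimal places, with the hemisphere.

Bx = cos φ₂ cos Δλ = 0.036436,  By = cos φ₂ sin Δλ = -0.615106
φₘ = atan2(sin φ₁ + sin φ₂, √((cos φ₁ + Bx)² + By²)) = 18.59598°
λₘ = λ₁ + atan2(By, cos φ₁ + Bx) = 173.46209°

18.596°N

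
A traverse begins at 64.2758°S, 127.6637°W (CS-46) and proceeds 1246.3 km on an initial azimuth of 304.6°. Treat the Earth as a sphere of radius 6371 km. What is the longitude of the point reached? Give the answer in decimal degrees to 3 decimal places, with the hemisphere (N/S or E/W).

δ = d/R = 1246.3/6371 = 0.195621 rad
φ₂ = arcsin(sin φ₁ cos δ + cos φ₁ sin δ cos θ)
   = arcsin(-0.90089·0.98093 + 0.43404·0.19438·0.56784) = -56.69966°
λ₂ = λ₁ + atan2(sin θ sin δ cos φ₁, cos δ − sin φ₁ sin φ₂) = -144.60668°

144.607°W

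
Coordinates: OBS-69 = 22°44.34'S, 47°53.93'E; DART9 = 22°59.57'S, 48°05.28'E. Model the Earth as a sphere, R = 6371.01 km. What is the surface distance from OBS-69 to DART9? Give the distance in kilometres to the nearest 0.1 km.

OBS-69: φ = -22.73900°, λ = +47.89883°
DART9: φ = -22.99283°, λ = +48.08800°
Δφ = -0.2538°,  Δλ = 0.1892°
a = sin²(Δφ/2) + cos φ₁ cos φ₂ sin²(Δλ/2) = 0.000007
c = 2·arcsin(√a) = 0.005374 rad = 0.3079°
d = R·c = 6371.01 × 0.005374 = 34.2 km

34.2 km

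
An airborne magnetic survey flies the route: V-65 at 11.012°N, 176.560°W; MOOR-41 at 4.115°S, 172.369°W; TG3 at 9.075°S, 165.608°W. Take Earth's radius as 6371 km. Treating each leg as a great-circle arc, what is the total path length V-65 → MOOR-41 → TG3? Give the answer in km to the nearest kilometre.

2673 km

V-65→MOOR-41: c = 0.273869 rad, d = 1744.82 km
MOOR-41→TG3: c = 0.145690 rad, d = 928.19 km
Total = 1744.82 + 928.19 = 2673.01 km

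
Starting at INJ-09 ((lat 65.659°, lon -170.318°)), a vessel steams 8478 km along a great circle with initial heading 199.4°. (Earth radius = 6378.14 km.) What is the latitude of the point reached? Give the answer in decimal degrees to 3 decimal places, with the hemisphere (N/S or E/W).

9.179°S

δ = d/R = 8478/6378.14 = 1.329228 rad
φ₂ = arcsin(sin φ₁ cos δ + cos φ₁ sin δ cos θ)
   = arcsin(0.91111·0.23923 + 0.41217·0.97096·-0.94322) = -9.17878°
λ₂ = λ₁ + atan2(sin θ sin δ cos φ₁, cos δ − sin φ₁ sin φ₂) = 170.61342°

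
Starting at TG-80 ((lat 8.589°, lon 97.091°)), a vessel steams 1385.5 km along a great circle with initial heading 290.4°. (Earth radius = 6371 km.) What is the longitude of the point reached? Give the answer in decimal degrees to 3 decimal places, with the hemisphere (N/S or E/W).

δ = d/R = 1385.5/6371 = 0.217470 rad
φ₂ = arcsin(sin φ₁ cos δ + cos φ₁ sin δ cos θ)
   = arcsin(0.14935·0.97645 + 0.98879·0.21576·0.34857) = 12.72033°
λ₂ = λ₁ + atan2(sin θ sin δ cos φ₁, cos δ − sin φ₁ sin φ₂) = 85.12589°

85.126°E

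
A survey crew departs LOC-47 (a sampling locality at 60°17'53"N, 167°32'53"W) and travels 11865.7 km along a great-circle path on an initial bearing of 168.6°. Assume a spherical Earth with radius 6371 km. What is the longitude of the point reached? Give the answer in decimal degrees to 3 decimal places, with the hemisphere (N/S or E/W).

LOC-47: φ = +60.29806°, λ = -167.54806°
δ = d/R = 11865.7/6371 = 1.862455 rad
φ₂ = arcsin(sin φ₁ cos δ + cos φ₁ sin δ cos θ)
   = arcsin(0.86861·-0.28754 + 0.49549·0.95777·-0.98027) = -45.64014°
λ₂ = λ₁ + atan2(sin θ sin δ cos φ₁, cos δ − sin φ₁ sin φ₂) = -151.83816°

151.838°W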